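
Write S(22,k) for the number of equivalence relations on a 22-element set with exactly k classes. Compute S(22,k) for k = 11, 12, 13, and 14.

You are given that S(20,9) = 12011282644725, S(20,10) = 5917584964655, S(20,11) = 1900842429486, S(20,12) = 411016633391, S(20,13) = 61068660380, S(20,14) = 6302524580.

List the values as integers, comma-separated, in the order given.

row 21: T[21][10]=10·5917584964655+12011282644725=71187132291275  T[21][11]=11·1900842429486+5917584964655=26826851689001  T[21][12]=12·411016633391+1900842429486=6833042030178  T[21][13]=13·61068660380+411016633391=1204909218331  T[21][14]=14·6302524580+61068660380=149304004500
row 22: T[22][11]=11·26826851689001+71187132291275=366282500870286  T[22][12]=12·6833042030178+26826851689001=108823356051137  T[22][13]=13·1204909218331+6833042030178=22496861868481  T[22][14]=14·149304004500+1204909218331=3295165281331
Read S(22,11) = 366282500870286, S(22,12) = 108823356051137, S(22,13) = 22496861868481, S(22,14) = 3295165281331.

366282500870286, 108823356051137, 22496861868481, 3295165281331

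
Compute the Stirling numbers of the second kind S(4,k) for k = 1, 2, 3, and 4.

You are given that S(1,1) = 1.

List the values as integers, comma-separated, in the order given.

i=2: T(2,1)=0+1·1=1 | T(2,2)=1+2·0=1
i=3: T(3,1)=0+1·1=1 | T(3,2)=1+2·1=3 | T(3,3)=1+3·0=1
i=4: T(4,1)=0+1·1=1 | T(4,2)=1+2·3=7 | T(4,3)=3+3·1=6 | T(4,4)=1+4·0=1
Read S(4,1) = 1, S(4,2) = 7, S(4,3) = 6, S(4,4) = 1.

1, 7, 6, 1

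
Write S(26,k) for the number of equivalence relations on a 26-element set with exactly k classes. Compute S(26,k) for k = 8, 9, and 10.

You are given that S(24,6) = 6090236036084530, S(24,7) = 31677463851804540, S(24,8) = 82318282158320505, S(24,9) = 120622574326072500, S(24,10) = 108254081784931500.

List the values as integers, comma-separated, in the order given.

@25  (25,7):31677463851804540·7+6090236036084530→227832482998716310, (25,8):82318282158320505·8+31677463851804540→690223721118368580, (25,9):120622574326072500·9+82318282158320505→1167921451092973005, (25,10):108254081784931500·10+120622574326072500→1203163392175387500
@26  (26,8):690223721118368580·8+227832482998716310→5749622251945664950, (26,9):1167921451092973005·9+690223721118368580→11201516780955125625, (26,10):1203163392175387500·10+1167921451092973005→13199555372846848005
Read S(26,8) = 5749622251945664950, S(26,9) = 11201516780955125625, S(26,10) = 13199555372846848005.

5749622251945664950, 11201516780955125625, 13199555372846848005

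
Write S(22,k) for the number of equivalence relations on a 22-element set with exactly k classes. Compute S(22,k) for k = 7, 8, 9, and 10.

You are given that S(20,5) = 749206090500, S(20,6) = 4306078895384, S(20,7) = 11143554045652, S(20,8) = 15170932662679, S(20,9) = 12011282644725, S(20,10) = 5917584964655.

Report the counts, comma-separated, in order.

602762379967440, 1142399079991620, 1241963303533920, 835143799377954

i=21: T(21,6)=749206090500+6·4306078895384=26585679462804 | T(21,7)=4306078895384+7·11143554045652=82310957214948 | T(21,8)=11143554045652+8·15170932662679=132511015347084 | T(21,9)=15170932662679+9·12011282644725=123272476465204 | T(21,10)=12011282644725+10·5917584964655=71187132291275
i=22: T(22,7)=26585679462804+7·82310957214948=602762379967440 | T(22,8)=82310957214948+8·132511015347084=1142399079991620 | T(22,9)=132511015347084+9·123272476465204=1241963303533920 | T(22,10)=123272476465204+10·71187132291275=835143799377954
Read S(22,7) = 602762379967440, S(22,8) = 1142399079991620, S(22,9) = 1241963303533920, S(22,10) = 835143799377954.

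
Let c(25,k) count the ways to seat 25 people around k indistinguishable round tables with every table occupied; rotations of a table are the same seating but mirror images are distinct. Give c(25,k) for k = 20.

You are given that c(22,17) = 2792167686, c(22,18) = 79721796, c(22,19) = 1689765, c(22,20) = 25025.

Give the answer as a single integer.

11276842500

i=23: T(23,18)=2792167686+22·79721796=4546047198 | T(23,19)=79721796+22·1689765=116896626 | T(23,20)=1689765+22·25025=2240315
i=24: T(24,19)=4546047198+23·116896626=7234669596 | T(24,20)=116896626+23·2240315=168423871
i=25: T(25,20)=7234669596+24·168423871=11276842500
Read c(25,20) = 11276842500.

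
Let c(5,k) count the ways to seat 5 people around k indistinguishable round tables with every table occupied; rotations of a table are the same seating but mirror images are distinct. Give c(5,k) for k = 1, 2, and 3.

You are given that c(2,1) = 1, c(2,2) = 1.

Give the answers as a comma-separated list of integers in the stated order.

[3] T[3,1]:2*1+0=2 · T[3,2]:2*1+1=3 · T[3,3]:2*0+1=1
[4] T[4,1]:3*2+0=6 · T[4,2]:3*3+2=11 · T[4,3]:3*1+3=6
[5] T[5,1]:4*6+0=24 · T[5,2]:4*11+6=50 · T[5,3]:4*6+11=35
Read c(5,1) = 24, c(5,2) = 50, c(5,3) = 35.

24, 50, 35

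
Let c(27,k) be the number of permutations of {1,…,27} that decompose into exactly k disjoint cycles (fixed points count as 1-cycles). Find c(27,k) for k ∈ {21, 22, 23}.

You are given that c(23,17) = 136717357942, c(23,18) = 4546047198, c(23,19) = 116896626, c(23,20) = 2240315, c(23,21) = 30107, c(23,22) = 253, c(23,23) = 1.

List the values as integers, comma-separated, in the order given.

1145254303050, 25922927745, 460012995

@24  (24,18):4546047198·23+136717357942→241276443496, (24,19):116896626·23+4546047198→7234669596, (24,20):2240315·23+116896626→168423871, (24,21):30107·23+2240315→2932776, (24,22):253·23+30107→35926, (24,23):1·23+253→276
@25  (25,19):7234669596·24+241276443496→414908513800, (25,20):168423871·24+7234669596→11276842500, (25,21):2932776·24+168423871→238810495, (25,22):35926·24+2932776→3795000, (25,23):276·24+35926→42550
@26  (26,20):11276842500·25+414908513800→696829576300, (26,21):238810495·25+11276842500→17247104875, (26,22):3795000·25+238810495→333685495, (26,23):42550·25+3795000→4858750
@27  (27,21):17247104875·26+696829576300→1145254303050, (27,22):333685495·26+17247104875→25922927745, (27,23):4858750·26+333685495→460012995
Read c(27,21) = 1145254303050, c(27,22) = 25922927745, c(27,23) = 460012995.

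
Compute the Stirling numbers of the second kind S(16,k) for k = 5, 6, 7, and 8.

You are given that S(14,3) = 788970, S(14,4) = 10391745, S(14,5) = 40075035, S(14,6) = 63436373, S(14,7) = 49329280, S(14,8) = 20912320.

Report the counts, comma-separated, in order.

r15: T_15,4=4×10391745+788970=42355950; T_15,5=5×40075035+10391745=210766920; T_15,6=6×63436373+40075035=420693273; T_15,7=7×49329280+63436373=408741333; T_15,8=8×20912320+49329280=216627840
r16: T_16,5=5×210766920+42355950=1096190550; T_16,6=6×420693273+210766920=2734926558; T_16,7=7×408741333+420693273=3281882604; T_16,8=8×216627840+408741333=2141764053
Read S(16,5) = 1096190550, S(16,6) = 2734926558, S(16,7) = 3281882604, S(16,8) = 2141764053.

1096190550, 2734926558, 3281882604, 2141764053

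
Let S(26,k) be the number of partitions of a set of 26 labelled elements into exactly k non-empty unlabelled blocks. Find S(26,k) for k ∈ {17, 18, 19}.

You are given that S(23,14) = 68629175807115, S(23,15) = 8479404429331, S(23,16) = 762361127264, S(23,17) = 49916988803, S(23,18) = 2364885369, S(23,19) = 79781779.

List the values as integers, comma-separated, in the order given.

@24  (24,15):8479404429331·15+68629175807115→195820242247080, (24,16):762361127264·16+8479404429331→20677182465555, (24,17):49916988803·17+762361127264→1610949936915, (24,18):2364885369·18+49916988803→92484925445, (24,19):79781779·19+2364885369→3880739170
@25  (25,16):20677182465555·16+195820242247080→526655161695960, (25,17):1610949936915·17+20677182465555→48063331393110, (25,18):92484925445·18+1610949936915→3275678594925, (25,19):3880739170·19+92484925445→166218969675
@26  (26,17):48063331393110·17+526655161695960→1343731795378830, (26,18):3275678594925·18+48063331393110→107025546101760, (26,19):166218969675·19+3275678594925→6433839018750
Read S(26,17) = 1343731795378830, S(26,18) = 107025546101760, S(26,19) = 6433839018750.

1343731795378830, 107025546101760, 6433839018750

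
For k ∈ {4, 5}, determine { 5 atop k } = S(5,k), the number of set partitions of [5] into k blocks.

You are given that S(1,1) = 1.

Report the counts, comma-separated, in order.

10, 1

@2  (2,1):1·1+0→1, (2,2):0·2+1→1
@3  (3,2):1·2+1→3, (3,3):0·3+1→1
@4  (4,3):1·3+3→6, (4,4):0·4+1→1
@5  (5,4):1·4+6→10, (5,5):0·5+1→1
Read S(5,4) = 10, S(5,5) = 1.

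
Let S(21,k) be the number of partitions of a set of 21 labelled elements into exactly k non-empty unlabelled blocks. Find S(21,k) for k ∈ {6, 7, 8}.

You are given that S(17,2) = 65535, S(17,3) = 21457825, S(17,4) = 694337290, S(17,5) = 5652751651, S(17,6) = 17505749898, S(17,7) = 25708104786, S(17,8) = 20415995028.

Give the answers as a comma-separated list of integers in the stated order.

@18  (18,3):21457825·3+65535→64439010, (18,4):694337290·4+21457825→2798806985, (18,5):5652751651·5+694337290→28958095545, (18,6):17505749898·6+5652751651→110687251039, (18,7):25708104786·7+17505749898→197462483400, (18,8):20415995028·8+25708104786→189036065010
@19  (19,4):2798806985·4+64439010→11259666950, (19,5):28958095545·5+2798806985→147589284710, (19,6):110687251039·6+28958095545→693081601779, (19,7):197462483400·7+110687251039→1492924634839, (19,8):189036065010·8+197462483400→1709751003480
@20  (20,5):147589284710·5+11259666950→749206090500, (20,6):693081601779·6+147589284710→4306078895384, (20,7):1492924634839·7+693081601779→11143554045652, (20,8):1709751003480·8+1492924634839→15170932662679
@21  (21,6):4306078895384·6+749206090500→26585679462804, (21,7):11143554045652·7+4306078895384→82310957214948, (21,8):15170932662679·8+11143554045652→132511015347084
Read S(21,6) = 26585679462804, S(21,7) = 82310957214948, S(21,8) = 132511015347084.

26585679462804, 82310957214948, 132511015347084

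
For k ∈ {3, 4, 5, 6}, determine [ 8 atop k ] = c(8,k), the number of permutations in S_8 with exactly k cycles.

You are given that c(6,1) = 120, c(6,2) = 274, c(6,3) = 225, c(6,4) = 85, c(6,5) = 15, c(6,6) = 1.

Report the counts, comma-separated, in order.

i=7: T(7,2)=120+6·274=1764 | T(7,3)=274+6·225=1624 | T(7,4)=225+6·85=735 | T(7,5)=85+6·15=175 | T(7,6)=15+6·1=21
i=8: T(8,3)=1764+7·1624=13132 | T(8,4)=1624+7·735=6769 | T(8,5)=735+7·175=1960 | T(8,6)=175+7·21=322
Read c(8,3) = 13132, c(8,4) = 6769, c(8,5) = 1960, c(8,6) = 322.

13132, 6769, 1960, 322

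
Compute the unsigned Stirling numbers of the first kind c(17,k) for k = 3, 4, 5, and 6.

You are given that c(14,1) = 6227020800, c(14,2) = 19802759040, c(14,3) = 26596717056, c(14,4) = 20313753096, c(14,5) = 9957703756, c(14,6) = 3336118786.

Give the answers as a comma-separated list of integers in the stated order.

i=15: T(15,1)=0+14·6227020800=87178291200 | T(15,2)=6227020800+14·19802759040=283465647360 | T(15,3)=19802759040+14·26596717056=392156797824 | T(15,4)=26596717056+14·20313753096=310989260400 | T(15,5)=20313753096+14·9957703756=159721605680 | T(15,6)=9957703756+14·3336118786=56663366760
i=16: T(16,2)=87178291200+15·283465647360=4339163001600 | T(16,3)=283465647360+15·392156797824=6165817614720 | T(16,4)=392156797824+15·310989260400=5056995703824 | T(16,5)=310989260400+15·159721605680=2706813345600 | T(16,6)=159721605680+15·56663366760=1009672107080
i=17: T(17,3)=4339163001600+16·6165817614720=102992244837120 | T(17,4)=6165817614720+16·5056995703824=87077748875904 | T(17,5)=5056995703824+16·2706813345600=48366009233424 | T(17,6)=2706813345600+16·1009672107080=18861567058880
Read c(17,3) = 102992244837120, c(17,4) = 87077748875904, c(17,5) = 48366009233424, c(17,6) = 18861567058880.

102992244837120, 87077748875904, 48366009233424, 18861567058880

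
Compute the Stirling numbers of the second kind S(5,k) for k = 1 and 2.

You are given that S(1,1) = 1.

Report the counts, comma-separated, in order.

1, 15

r2: T_2,1=1×1+0=1; T_2,2=2×0+1=1
r3: T_3,1=1×1+0=1; T_3,2=2×1+1=3
r4: T_4,1=1×1+0=1; T_4,2=2×3+1=7
r5: T_5,1=1×1+0=1; T_5,2=2×7+1=15
Read S(5,1) = 1, S(5,2) = 15.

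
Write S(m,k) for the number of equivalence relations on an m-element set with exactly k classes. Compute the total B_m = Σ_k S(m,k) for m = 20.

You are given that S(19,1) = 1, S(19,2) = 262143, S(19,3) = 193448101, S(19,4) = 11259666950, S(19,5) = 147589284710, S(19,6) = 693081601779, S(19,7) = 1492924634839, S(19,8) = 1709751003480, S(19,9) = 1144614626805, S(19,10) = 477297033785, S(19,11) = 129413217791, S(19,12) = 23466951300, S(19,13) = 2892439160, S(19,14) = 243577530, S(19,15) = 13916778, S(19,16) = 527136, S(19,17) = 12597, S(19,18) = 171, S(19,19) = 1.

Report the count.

51724158235372

@20  (20,1):1·1+0→1, (20,2):262143·2+1→524287, (20,3):193448101·3+262143→580606446, (20,4):11259666950·4+193448101→45232115901, (20,5):147589284710·5+11259666950→749206090500, (20,6):693081601779·6+147589284710→4306078895384, (20,7):1492924634839·7+693081601779→11143554045652, (20,8):1709751003480·8+1492924634839→15170932662679, (20,9):1144614626805·9+1709751003480→12011282644725, (20,10):477297033785·10+1144614626805→5917584964655, (20,11):129413217791·11+477297033785→1900842429486, (20,12):23466951300·12+129413217791→411016633391, (20,13):2892439160·13+23466951300→61068660380, (20,14):243577530·14+2892439160→6302524580, (20,15):13916778·15+243577530→452329200, (20,16):527136·16+13916778→22350954, (20,17):12597·17+527136→741285, (20,18):171·18+12597→15675, (20,19):1·19+171→190, (20,20):0·20+1→1
B_20 = ΣS(20,k) = 1+524287+580606446+45232115901+749206090500+4306078895384+11143554045652+15170932662679+12011282644725+5917584964655+1900842429486+411016633391+61068660380+6302524580+452329200+22350954+741285+15675+190+1 = 51724158235372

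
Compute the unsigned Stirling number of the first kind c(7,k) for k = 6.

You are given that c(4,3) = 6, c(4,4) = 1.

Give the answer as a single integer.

row 5: T[5][4]=4·1+6=10  T[5][5]=4·0+1=1
row 6: T[6][5]=5·1+10=15  T[6][6]=5·0+1=1
row 7: T[7][6]=6·1+15=21
Read c(7,6) = 21.

21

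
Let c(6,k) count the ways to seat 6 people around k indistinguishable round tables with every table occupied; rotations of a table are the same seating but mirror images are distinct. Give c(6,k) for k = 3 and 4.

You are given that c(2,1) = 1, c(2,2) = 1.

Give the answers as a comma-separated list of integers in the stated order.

225, 85

i=3: T(3,1)=0+2·1=2 | T(3,2)=1+2·1=3 | T(3,3)=1+2·0=1
i=4: T(4,1)=0+3·2=6 | T(4,2)=2+3·3=11 | T(4,3)=3+3·1=6 | T(4,4)=1+3·0=1
i=5: T(5,2)=6+4·11=50 | T(5,3)=11+4·6=35 | T(5,4)=6+4·1=10
i=6: T(6,3)=50+5·35=225 | T(6,4)=35+5·10=85
Read c(6,3) = 225, c(6,4) = 85.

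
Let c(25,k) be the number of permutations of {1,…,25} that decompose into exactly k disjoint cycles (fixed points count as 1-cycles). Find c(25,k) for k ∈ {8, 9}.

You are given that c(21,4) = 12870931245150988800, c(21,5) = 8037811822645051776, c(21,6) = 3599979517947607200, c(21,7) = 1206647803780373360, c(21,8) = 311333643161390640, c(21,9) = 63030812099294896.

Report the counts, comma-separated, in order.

145901905527662649288000, 34218695959407148992880

@22  (22,5):8037811822645051776·21+12870931245150988800→181664979520697076096, (22,6):3599979517947607200·21+8037811822645051776→83637381699544802976, (22,7):1206647803780373360·21+3599979517947607200→28939583397335447760, (22,8):311333643161390640·21+1206647803780373360→7744654310169576800, (22,9):63030812099294896·21+311333643161390640→1634980697246583456
@23  (23,6):83637381699544802976·22+181664979520697076096→2021687376910682741568, (23,7):28939583397335447760·22+83637381699544802976→720308216440924653696, (23,8):7744654310169576800·22+28939583397335447760→199321978221066137360, (23,9):1634980697246583456·22+7744654310169576800→43714229649594412832
@24  (24,7):720308216440924653696·23+2021687376910682741568→18588776355051949776576, (24,8):199321978221066137360·23+720308216440924653696→5304713715525445812976, (24,9):43714229649594412832·23+199321978221066137360→1204749260161737632496
@25  (25,8):5304713715525445812976·24+18588776355051949776576→145901905527662649288000, (25,9):1204749260161737632496·24+5304713715525445812976→34218695959407148992880
Read c(25,8) = 145901905527662649288000, c(25,9) = 34218695959407148992880.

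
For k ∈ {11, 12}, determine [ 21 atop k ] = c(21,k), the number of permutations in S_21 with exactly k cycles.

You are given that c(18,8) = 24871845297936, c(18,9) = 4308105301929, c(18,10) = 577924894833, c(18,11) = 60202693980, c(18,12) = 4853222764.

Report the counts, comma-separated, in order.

row 19: T[19][9]=18·4308105301929+24871845297936=102417740732658  T[19][10]=18·577924894833+4308105301929=14710753408923  T[19][11]=18·60202693980+577924894833=1661573386473  T[19][12]=18·4853222764+60202693980=147560703732
row 20: T[20][10]=19·14710753408923+102417740732658=381922055502195  T[20][11]=19·1661573386473+14710753408923=46280647751910  T[20][12]=19·147560703732+1661573386473=4465226757381
row 21: T[21][11]=20·46280647751910+381922055502195=1307535010540395  T[21][12]=20·4465226757381+46280647751910=135585182899530
Read c(21,11) = 1307535010540395, c(21,12) = 135585182899530.

1307535010540395, 135585182899530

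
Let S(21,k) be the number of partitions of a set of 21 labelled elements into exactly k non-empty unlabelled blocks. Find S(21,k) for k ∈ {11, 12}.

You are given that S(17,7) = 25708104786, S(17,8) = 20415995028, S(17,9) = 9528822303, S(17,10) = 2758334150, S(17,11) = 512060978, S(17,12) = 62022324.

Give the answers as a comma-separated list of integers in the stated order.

@18  (18,8):20415995028·8+25708104786→189036065010, (18,9):9528822303·9+20415995028→106175395755, (18,10):2758334150·10+9528822303→37112163803, (18,11):512060978·11+2758334150→8391004908, (18,12):62022324·12+512060978→1256328866
@19  (19,9):106175395755·9+189036065010→1144614626805, (19,10):37112163803·10+106175395755→477297033785, (19,11):8391004908·11+37112163803→129413217791, (19,12):1256328866·12+8391004908→23466951300
@20  (20,10):477297033785·10+1144614626805→5917584964655, (20,11):129413217791·11+477297033785→1900842429486, (20,12):23466951300·12+129413217791→411016633391
@21  (21,11):1900842429486·11+5917584964655→26826851689001, (21,12):411016633391·12+1900842429486→6833042030178
Read S(21,11) = 26826851689001, S(21,12) = 6833042030178.

26826851689001, 6833042030178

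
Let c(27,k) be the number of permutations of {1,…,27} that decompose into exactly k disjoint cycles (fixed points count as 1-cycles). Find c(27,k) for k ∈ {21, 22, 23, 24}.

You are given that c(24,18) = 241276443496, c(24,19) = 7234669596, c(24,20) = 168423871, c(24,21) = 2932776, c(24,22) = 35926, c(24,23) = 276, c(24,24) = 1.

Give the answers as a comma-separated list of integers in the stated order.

1145254303050, 25922927745, 460012995, 6160050

row 25: T[25][19]=24·7234669596+241276443496=414908513800  T[25][20]=24·168423871+7234669596=11276842500  T[25][21]=24·2932776+168423871=238810495  T[25][22]=24·35926+2932776=3795000  T[25][23]=24·276+35926=42550  T[25][24]=24·1+276=300
row 26: T[26][20]=25·11276842500+414908513800=696829576300  T[26][21]=25·238810495+11276842500=17247104875  T[26][22]=25·3795000+238810495=333685495  T[26][23]=25·42550+3795000=4858750  T[26][24]=25·300+42550=50050
row 27: T[27][21]=26·17247104875+696829576300=1145254303050  T[27][22]=26·333685495+17247104875=25922927745  T[27][23]=26·4858750+333685495=460012995  T[27][24]=26·50050+4858750=6160050
Read c(27,21) = 1145254303050, c(27,22) = 25922927745, c(27,23) = 460012995, c(27,24) = 6160050.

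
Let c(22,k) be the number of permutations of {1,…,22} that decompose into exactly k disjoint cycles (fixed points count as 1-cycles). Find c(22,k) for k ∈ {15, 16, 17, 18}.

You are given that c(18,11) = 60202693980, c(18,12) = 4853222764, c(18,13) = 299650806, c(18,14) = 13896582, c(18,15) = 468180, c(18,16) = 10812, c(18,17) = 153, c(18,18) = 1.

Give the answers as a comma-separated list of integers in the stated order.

1599718388730, 75289668850, 2792167686, 79721796

r19: T_19,12=18×4853222764+60202693980=147560703732; T_19,13=18×299650806+4853222764=10246937272; T_19,14=18×13896582+299650806=549789282; T_19,15=18×468180+13896582=22323822; T_19,16=18×10812+468180=662796; T_19,17=18×153+10812=13566; T_19,18=18×1+153=171
r20: T_20,13=19×10246937272+147560703732=342252511900; T_20,14=19×549789282+10246937272=20692933630; T_20,15=19×22323822+549789282=973941900; T_20,16=19×662796+22323822=34916946; T_20,17=19×13566+662796=920550; T_20,18=19×171+13566=16815
r21: T_21,14=20×20692933630+342252511900=756111184500; T_21,15=20×973941900+20692933630=40171771630; T_21,16=20×34916946+973941900=1672280820; T_21,17=20×920550+34916946=53327946; T_21,18=20×16815+920550=1256850
r22: T_22,15=21×40171771630+756111184500=1599718388730; T_22,16=21×1672280820+40171771630=75289668850; T_22,17=21×53327946+1672280820=2792167686; T_22,18=21×1256850+53327946=79721796
Read c(22,15) = 1599718388730, c(22,16) = 75289668850, c(22,17) = 2792167686, c(22,18) = 79721796.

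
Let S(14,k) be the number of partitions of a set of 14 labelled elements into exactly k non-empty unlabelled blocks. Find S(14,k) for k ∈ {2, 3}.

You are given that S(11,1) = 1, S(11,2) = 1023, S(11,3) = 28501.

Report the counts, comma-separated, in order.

8191, 788970

@12  (12,1):1·1+0→1, (12,2):1023·2+1→2047, (12,3):28501·3+1023→86526
@13  (13,1):1·1+0→1, (13,2):2047·2+1→4095, (13,3):86526·3+2047→261625
@14  (14,2):4095·2+1→8191, (14,3):261625·3+4095→788970
Read S(14,2) = 8191, S(14,3) = 788970.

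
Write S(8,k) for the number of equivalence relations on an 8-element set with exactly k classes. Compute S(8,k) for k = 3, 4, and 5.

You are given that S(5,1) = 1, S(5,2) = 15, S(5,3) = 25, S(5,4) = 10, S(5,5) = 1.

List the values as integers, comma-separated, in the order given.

966, 1701, 1050

i=6: T(6,1)=0+1·1=1 | T(6,2)=1+2·15=31 | T(6,3)=15+3·25=90 | T(6,4)=25+4·10=65 | T(6,5)=10+5·1=15
i=7: T(7,2)=1+2·31=63 | T(7,3)=31+3·90=301 | T(7,4)=90+4·65=350 | T(7,5)=65+5·15=140
i=8: T(8,3)=63+3·301=966 | T(8,4)=301+4·350=1701 | T(8,5)=350+5·140=1050
Read S(8,3) = 966, S(8,4) = 1701, S(8,5) = 1050.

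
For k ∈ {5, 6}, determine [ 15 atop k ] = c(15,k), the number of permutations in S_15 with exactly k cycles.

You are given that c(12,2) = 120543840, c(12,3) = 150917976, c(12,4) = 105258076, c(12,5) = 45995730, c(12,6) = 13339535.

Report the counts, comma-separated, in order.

row 13: T[13][3]=12·150917976+120543840=1931559552  T[13][4]=12·105258076+150917976=1414014888  T[13][5]=12·45995730+105258076=657206836  T[13][6]=12·13339535+45995730=206070150
row 14: T[14][4]=13·1414014888+1931559552=20313753096  T[14][5]=13·657206836+1414014888=9957703756  T[14][6]=13·206070150+657206836=3336118786
row 15: T[15][5]=14·9957703756+20313753096=159721605680  T[15][6]=14·3336118786+9957703756=56663366760
Read c(15,5) = 159721605680, c(15,6) = 56663366760.

159721605680, 56663366760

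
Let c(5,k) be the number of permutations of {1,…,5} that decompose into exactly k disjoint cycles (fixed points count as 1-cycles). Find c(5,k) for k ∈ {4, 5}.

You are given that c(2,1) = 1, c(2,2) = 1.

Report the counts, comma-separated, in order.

10, 1

row 3: T[3][2]=2·1+1=3  T[3][3]=2·0+1=1
row 4: T[4][3]=3·1+3=6  T[4][4]=3·0+1=1
row 5: T[5][4]=4·1+6=10  T[5][5]=4·0+1=1
Read c(5,4) = 10, c(5,5) = 1.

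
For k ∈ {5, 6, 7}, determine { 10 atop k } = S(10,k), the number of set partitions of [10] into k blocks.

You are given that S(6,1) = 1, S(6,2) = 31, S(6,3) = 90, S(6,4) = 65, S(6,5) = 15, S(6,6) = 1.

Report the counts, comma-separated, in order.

42525, 22827, 5880

[7] T[7,2]:2*31+1=63 · T[7,3]:3*90+31=301 · T[7,4]:4*65+90=350 · T[7,5]:5*15+65=140 · T[7,6]:6*1+15=21 · T[7,7]:7*0+1=1
[8] T[8,3]:3*301+63=966 · T[8,4]:4*350+301=1701 · T[8,5]:5*140+350=1050 · T[8,6]:6*21+140=266 · T[8,7]:7*1+21=28
[9] T[9,4]:4*1701+966=7770 · T[9,5]:5*1050+1701=6951 · T[9,6]:6*266+1050=2646 · T[9,7]:7*28+266=462
[10] T[10,5]:5*6951+7770=42525 · T[10,6]:6*2646+6951=22827 · T[10,7]:7*462+2646=5880
Read S(10,5) = 42525, S(10,6) = 22827, S(10,7) = 5880.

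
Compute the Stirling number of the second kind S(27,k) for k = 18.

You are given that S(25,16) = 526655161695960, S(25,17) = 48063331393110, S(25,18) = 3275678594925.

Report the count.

i=26: T(26,17)=526655161695960+17·48063331393110=1343731795378830 | T(26,18)=48063331393110+18·3275678594925=107025546101760
i=27: T(27,18)=1343731795378830+18·107025546101760=3270191625210510
Read S(27,18) = 3270191625210510.

3270191625210510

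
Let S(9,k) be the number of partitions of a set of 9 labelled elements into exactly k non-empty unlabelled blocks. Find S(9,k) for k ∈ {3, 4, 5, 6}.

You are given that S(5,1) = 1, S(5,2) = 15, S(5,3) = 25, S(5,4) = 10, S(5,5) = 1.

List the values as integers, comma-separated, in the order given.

3025, 7770, 6951, 2646

[6] T[6,1]:1*1+0=1 · T[6,2]:2*15+1=31 · T[6,3]:3*25+15=90 · T[6,4]:4*10+25=65 · T[6,5]:5*1+10=15 · T[6,6]:6*0+1=1
[7] T[7,1]:1*1+0=1 · T[7,2]:2*31+1=63 · T[7,3]:3*90+31=301 · T[7,4]:4*65+90=350 · T[7,5]:5*15+65=140 · T[7,6]:6*1+15=21
[8] T[8,2]:2*63+1=127 · T[8,3]:3*301+63=966 · T[8,4]:4*350+301=1701 · T[8,5]:5*140+350=1050 · T[8,6]:6*21+140=266
[9] T[9,3]:3*966+127=3025 · T[9,4]:4*1701+966=7770 · T[9,5]:5*1050+1701=6951 · T[9,6]:6*266+1050=2646
Read S(9,3) = 3025, S(9,4) = 7770, S(9,5) = 6951, S(9,6) = 2646.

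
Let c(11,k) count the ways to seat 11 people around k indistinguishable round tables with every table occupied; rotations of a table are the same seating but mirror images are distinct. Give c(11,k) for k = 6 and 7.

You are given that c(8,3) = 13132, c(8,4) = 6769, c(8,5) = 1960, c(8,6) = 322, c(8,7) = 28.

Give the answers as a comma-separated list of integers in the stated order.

902055, 157773

row 9: T[9][4]=8·6769+13132=67284  T[9][5]=8·1960+6769=22449  T[9][6]=8·322+1960=4536  T[9][7]=8·28+322=546
row 10: T[10][5]=9·22449+67284=269325  T[10][6]=9·4536+22449=63273  T[10][7]=9·546+4536=9450
row 11: T[11][6]=10·63273+269325=902055  T[11][7]=10·9450+63273=157773
Read c(11,6) = 902055, c(11,7) = 157773.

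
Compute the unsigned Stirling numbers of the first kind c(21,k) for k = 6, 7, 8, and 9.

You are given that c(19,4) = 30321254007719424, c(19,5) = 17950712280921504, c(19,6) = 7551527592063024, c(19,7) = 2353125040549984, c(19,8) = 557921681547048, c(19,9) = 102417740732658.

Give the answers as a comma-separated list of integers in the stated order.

[20] T[20,5]:19*17950712280921504+30321254007719424=371384787345228000 · T[20,6]:19*7551527592063024+17950712280921504=161429736530118960 · T[20,7]:19*2353125040549984+7551527592063024=52260903362512720 · T[20,8]:19*557921681547048+2353125040549984=12953636989943896 · T[20,9]:19*102417740732658+557921681547048=2503858755467550
[21] T[21,6]:20*161429736530118960+371384787345228000=3599979517947607200 · T[21,7]:20*52260903362512720+161429736530118960=1206647803780373360 · T[21,8]:20*12953636989943896+52260903362512720=311333643161390640 · T[21,9]:20*2503858755467550+12953636989943896=63030812099294896
Read c(21,6) = 3599979517947607200, c(21,7) = 1206647803780373360, c(21,8) = 311333643161390640, c(21,9) = 63030812099294896.

3599979517947607200, 1206647803780373360, 311333643161390640, 63030812099294896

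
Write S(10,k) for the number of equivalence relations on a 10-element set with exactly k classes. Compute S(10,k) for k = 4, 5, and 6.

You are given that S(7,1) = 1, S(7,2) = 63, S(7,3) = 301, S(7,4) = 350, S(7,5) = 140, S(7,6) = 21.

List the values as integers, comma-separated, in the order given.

i=8: T(8,2)=1+2·63=127 | T(8,3)=63+3·301=966 | T(8,4)=301+4·350=1701 | T(8,5)=350+5·140=1050 | T(8,6)=140+6·21=266
i=9: T(9,3)=127+3·966=3025 | T(9,4)=966+4·1701=7770 | T(9,5)=1701+5·1050=6951 | T(9,6)=1050+6·266=2646
i=10: T(10,4)=3025+4·7770=34105 | T(10,5)=7770+5·6951=42525 | T(10,6)=6951+6·2646=22827
Read S(10,4) = 34105, S(10,5) = 42525, S(10,6) = 22827.

34105, 42525, 22827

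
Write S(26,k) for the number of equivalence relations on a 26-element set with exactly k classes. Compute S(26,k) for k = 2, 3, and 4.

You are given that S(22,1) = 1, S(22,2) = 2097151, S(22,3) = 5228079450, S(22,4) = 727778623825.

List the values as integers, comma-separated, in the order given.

r23: T_23,1=1×1+0=1; T_23,2=2×2097151+1=4194303; T_23,3=3×5228079450+2097151=15686335501; T_23,4=4×727778623825+5228079450=2916342574750
r24: T_24,1=1×1+0=1; T_24,2=2×4194303+1=8388607; T_24,3=3×15686335501+4194303=47063200806; T_24,4=4×2916342574750+15686335501=11681056634501
r25: T_25,1=1×1+0=1; T_25,2=2×8388607+1=16777215; T_25,3=3×47063200806+8388607=141197991025; T_25,4=4×11681056634501+47063200806=46771289738810
r26: T_26,2=2×16777215+1=33554431; T_26,3=3×141197991025+16777215=423610750290; T_26,4=4×46771289738810+141197991025=187226356946265
Read S(26,2) = 33554431, S(26,3) = 423610750290, S(26,4) = 187226356946265.

33554431, 423610750290, 187226356946265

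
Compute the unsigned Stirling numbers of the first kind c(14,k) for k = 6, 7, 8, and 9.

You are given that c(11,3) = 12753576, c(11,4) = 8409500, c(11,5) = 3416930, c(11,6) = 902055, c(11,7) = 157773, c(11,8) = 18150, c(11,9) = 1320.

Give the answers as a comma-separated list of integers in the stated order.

row 12: T[12][4]=11·8409500+12753576=105258076  T[12][5]=11·3416930+8409500=45995730  T[12][6]=11·902055+3416930=13339535  T[12][7]=11·157773+902055=2637558  T[12][8]=11·18150+157773=357423  T[12][9]=11·1320+18150=32670
row 13: T[13][5]=12·45995730+105258076=657206836  T[13][6]=12·13339535+45995730=206070150  T[13][7]=12·2637558+13339535=44990231  T[13][8]=12·357423+2637558=6926634  T[13][9]=12·32670+357423=749463
row 14: T[14][6]=13·206070150+657206836=3336118786  T[14][7]=13·44990231+206070150=790943153  T[14][8]=13·6926634+44990231=135036473  T[14][9]=13·749463+6926634=16669653
Read c(14,6) = 3336118786, c(14,7) = 790943153, c(14,8) = 135036473, c(14,9) = 16669653.

3336118786, 790943153, 135036473, 16669653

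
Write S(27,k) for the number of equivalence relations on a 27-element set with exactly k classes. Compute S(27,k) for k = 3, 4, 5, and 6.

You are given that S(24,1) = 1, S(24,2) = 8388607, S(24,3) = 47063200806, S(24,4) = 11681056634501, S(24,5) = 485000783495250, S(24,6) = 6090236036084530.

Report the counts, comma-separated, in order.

1270865805301, 749329038535350, 61338207158409090, 1359801318005044551

i=25: T(25,1)=0+1·1=1 | T(25,2)=1+2·8388607=16777215 | T(25,3)=8388607+3·47063200806=141197991025 | T(25,4)=47063200806+4·11681056634501=46771289738810 | T(25,5)=11681056634501+5·485000783495250=2436684974110751 | T(25,6)=485000783495250+6·6090236036084530=37026417000002430
i=26: T(26,2)=1+2·16777215=33554431 | T(26,3)=16777215+3·141197991025=423610750290 | T(26,4)=141197991025+4·46771289738810=187226356946265 | T(26,5)=46771289738810+5·2436684974110751=12230196160292565 | T(26,6)=2436684974110751+6·37026417000002430=224595186974125331
i=27: T(27,3)=33554431+3·423610750290=1270865805301 | T(27,4)=423610750290+4·187226356946265=749329038535350 | T(27,5)=187226356946265+5·12230196160292565=61338207158409090 | T(27,6)=12230196160292565+6·224595186974125331=1359801318005044551
Read S(27,3) = 1270865805301, S(27,4) = 749329038535350, S(27,5) = 61338207158409090, S(27,6) = 1359801318005044551.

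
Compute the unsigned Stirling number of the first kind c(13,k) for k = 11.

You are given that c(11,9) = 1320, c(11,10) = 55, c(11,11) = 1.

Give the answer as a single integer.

i=12: T(12,10)=1320+11·55=1925 | T(12,11)=55+11·1=66
i=13: T(13,11)=1925+12·66=2717
Read c(13,11) = 2717.

2717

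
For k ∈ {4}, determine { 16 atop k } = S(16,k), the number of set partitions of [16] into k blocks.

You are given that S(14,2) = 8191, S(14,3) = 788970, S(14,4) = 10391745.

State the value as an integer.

[15] T[15,3]:3*788970+8191=2375101 · T[15,4]:4*10391745+788970=42355950
[16] T[16,4]:4*42355950+2375101=171798901
Read S(16,4) = 171798901.

171798901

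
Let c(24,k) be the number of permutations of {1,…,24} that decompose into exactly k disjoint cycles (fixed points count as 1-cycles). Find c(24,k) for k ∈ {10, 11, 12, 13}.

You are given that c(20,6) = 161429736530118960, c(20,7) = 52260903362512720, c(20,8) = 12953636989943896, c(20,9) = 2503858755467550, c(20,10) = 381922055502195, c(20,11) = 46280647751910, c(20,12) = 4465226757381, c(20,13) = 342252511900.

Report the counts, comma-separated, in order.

[21] T[21,7]:20*52260903362512720+161429736530118960=1206647803780373360 · T[21,8]:20*12953636989943896+52260903362512720=311333643161390640 · T[21,9]:20*2503858755467550+12953636989943896=63030812099294896 · T[21,10]:20*381922055502195+2503858755467550=10142299865511450 · T[21,11]:20*46280647751910+381922055502195=1307535010540395 · T[21,12]:20*4465226757381+46280647751910=135585182899530 · T[21,13]:20*342252511900+4465226757381=11310276995381
[22] T[22,8]:21*311333643161390640+1206647803780373360=7744654310169576800 · T[22,9]:21*63030812099294896+311333643161390640=1634980697246583456 · T[22,10]:21*10142299865511450+63030812099294896=276019109275035346 · T[22,11]:21*1307535010540395+10142299865511450=37600535086859745 · T[22,12]:21*135585182899530+1307535010540395=4154823851430525 · T[22,13]:21*11310276995381+135585182899530=373100999802531
[23] T[23,9]:22*1634980697246583456+7744654310169576800=43714229649594412832 · T[23,10]:22*276019109275035346+1634980697246583456=7707401101297361068 · T[23,11]:22*37600535086859745+276019109275035346=1103230881185949736 · T[23,12]:22*4154823851430525+37600535086859745=129006659818331295 · T[23,13]:22*373100999802531+4154823851430525=12363045847086207
[24] T[24,10]:23*7707401101297361068+43714229649594412832=220984454979433717396 · T[24,11]:23*1103230881185949736+7707401101297361068=33081711368574204996 · T[24,12]:23*129006659818331295+1103230881185949736=4070384057007569521 · T[24,13]:23*12363045847086207+129006659818331295=413356714301314056
Read c(24,10) = 220984454979433717396, c(24,11) = 33081711368574204996, c(24,12) = 4070384057007569521, c(24,13) = 413356714301314056.

220984454979433717396, 33081711368574204996, 4070384057007569521, 413356714301314056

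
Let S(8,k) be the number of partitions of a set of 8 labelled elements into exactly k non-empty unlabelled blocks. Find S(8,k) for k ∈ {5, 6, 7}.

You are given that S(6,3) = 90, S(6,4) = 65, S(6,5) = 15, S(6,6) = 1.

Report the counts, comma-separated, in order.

1050, 266, 28

row 7: T[7][4]=4·65+90=350  T[7][5]=5·15+65=140  T[7][6]=6·1+15=21  T[7][7]=7·0+1=1
row 8: T[8][5]=5·140+350=1050  T[8][6]=6·21+140=266  T[8][7]=7·1+21=28
Read S(8,5) = 1050, S(8,6) = 266, S(8,7) = 28.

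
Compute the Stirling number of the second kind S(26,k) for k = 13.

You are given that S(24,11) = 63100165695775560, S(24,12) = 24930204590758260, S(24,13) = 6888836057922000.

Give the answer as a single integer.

1850568574253550060

r25: T_25,12=12×24930204590758260+63100165695775560=362262620784874680; T_25,13=13×6888836057922000+24930204590758260=114485073343744260
r26: T_26,13=13×114485073343744260+362262620784874680=1850568574253550060
Read S(26,13) = 1850568574253550060.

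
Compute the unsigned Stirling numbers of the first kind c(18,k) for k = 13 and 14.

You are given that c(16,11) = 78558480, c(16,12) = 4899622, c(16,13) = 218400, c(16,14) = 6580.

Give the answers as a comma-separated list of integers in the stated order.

299650806, 13896582

row 17: T[17][12]=16·4899622+78558480=156952432  T[17][13]=16·218400+4899622=8394022  T[17][14]=16·6580+218400=323680
row 18: T[18][13]=17·8394022+156952432=299650806  T[18][14]=17·323680+8394022=13896582
Read c(18,13) = 299650806, c(18,14) = 13896582.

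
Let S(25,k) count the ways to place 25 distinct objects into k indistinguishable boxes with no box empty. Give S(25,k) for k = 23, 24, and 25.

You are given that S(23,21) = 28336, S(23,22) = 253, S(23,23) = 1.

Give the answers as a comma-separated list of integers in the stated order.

40250, 300, 1

row 24: T[24][22]=22·253+28336=33902  T[24][23]=23·1+253=276  T[24][24]=24·0+1=1
row 25: T[25][23]=23·276+33902=40250  T[25][24]=24·1+276=300  T[25][25]=25·0+1=1
Read S(25,23) = 40250, S(25,24) = 300, S(25,25) = 1.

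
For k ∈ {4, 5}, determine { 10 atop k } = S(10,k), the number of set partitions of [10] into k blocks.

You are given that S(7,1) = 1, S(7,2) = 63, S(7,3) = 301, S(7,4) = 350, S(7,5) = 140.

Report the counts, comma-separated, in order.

row 8: T[8][2]=2·63+1=127  T[8][3]=3·301+63=966  T[8][4]=4·350+301=1701  T[8][5]=5·140+350=1050
row 9: T[9][3]=3·966+127=3025  T[9][4]=4·1701+966=7770  T[9][5]=5·1050+1701=6951
row 10: T[10][4]=4·7770+3025=34105  T[10][5]=5·6951+7770=42525
Read S(10,4) = 34105, S(10,5) = 42525.

34105, 42525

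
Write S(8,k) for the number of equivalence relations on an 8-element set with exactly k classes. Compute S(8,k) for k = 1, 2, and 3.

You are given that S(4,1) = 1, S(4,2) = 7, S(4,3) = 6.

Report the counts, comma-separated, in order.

1, 127, 966

r5: T_5,1=1×1+0=1; T_5,2=2×7+1=15; T_5,3=3×6+7=25
r6: T_6,1=1×1+0=1; T_6,2=2×15+1=31; T_6,3=3×25+15=90
r7: T_7,1=1×1+0=1; T_7,2=2×31+1=63; T_7,3=3×90+31=301
r8: T_8,1=1×1+0=1; T_8,2=2×63+1=127; T_8,3=3×301+63=966
Read S(8,1) = 1, S(8,2) = 127, S(8,3) = 966.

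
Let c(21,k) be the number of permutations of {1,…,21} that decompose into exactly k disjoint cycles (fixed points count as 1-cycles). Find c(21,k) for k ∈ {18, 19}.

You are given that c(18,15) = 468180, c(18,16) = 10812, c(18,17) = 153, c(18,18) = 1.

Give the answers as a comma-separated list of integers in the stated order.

i=19: T(19,16)=468180+18·10812=662796 | T(19,17)=10812+18·153=13566 | T(19,18)=153+18·1=171 | T(19,19)=1+18·0=1
i=20: T(20,17)=662796+19·13566=920550 | T(20,18)=13566+19·171=16815 | T(20,19)=171+19·1=190
i=21: T(21,18)=920550+20·16815=1256850 | T(21,19)=16815+20·190=20615
Read c(21,18) = 1256850, c(21,19) = 20615.

1256850, 20615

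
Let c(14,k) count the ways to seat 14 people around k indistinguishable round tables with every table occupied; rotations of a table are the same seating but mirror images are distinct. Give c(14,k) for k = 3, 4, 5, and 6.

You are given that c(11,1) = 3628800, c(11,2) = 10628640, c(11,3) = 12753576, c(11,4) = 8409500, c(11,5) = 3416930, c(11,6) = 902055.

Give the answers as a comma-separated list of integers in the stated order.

r12: T_12,1=11×3628800+0=39916800; T_12,2=11×10628640+3628800=120543840; T_12,3=11×12753576+10628640=150917976; T_12,4=11×8409500+12753576=105258076; T_12,5=11×3416930+8409500=45995730; T_12,6=11×902055+3416930=13339535
r13: T_13,2=12×120543840+39916800=1486442880; T_13,3=12×150917976+120543840=1931559552; T_13,4=12×105258076+150917976=1414014888; T_13,5=12×45995730+105258076=657206836; T_13,6=12×13339535+45995730=206070150
r14: T_14,3=13×1931559552+1486442880=26596717056; T_14,4=13×1414014888+1931559552=20313753096; T_14,5=13×657206836+1414014888=9957703756; T_14,6=13×206070150+657206836=3336118786
Read c(14,3) = 26596717056, c(14,4) = 20313753096, c(14,5) = 9957703756, c(14,6) = 3336118786.

26596717056, 20313753096, 9957703756, 3336118786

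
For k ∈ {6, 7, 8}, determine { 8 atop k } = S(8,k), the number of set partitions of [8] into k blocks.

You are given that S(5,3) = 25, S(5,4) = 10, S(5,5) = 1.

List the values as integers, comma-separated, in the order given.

i=6: T(6,4)=25+4·10=65 | T(6,5)=10+5·1=15 | T(6,6)=1+6·0=1
i=7: T(7,5)=65+5·15=140 | T(7,6)=15+6·1=21 | T(7,7)=1+7·0=1
i=8: T(8,6)=140+6·21=266 | T(8,7)=21+7·1=28 | T(8,8)=1+8·0=1
Read S(8,6) = 266, S(8,7) = 28, S(8,8) = 1.

266, 28, 1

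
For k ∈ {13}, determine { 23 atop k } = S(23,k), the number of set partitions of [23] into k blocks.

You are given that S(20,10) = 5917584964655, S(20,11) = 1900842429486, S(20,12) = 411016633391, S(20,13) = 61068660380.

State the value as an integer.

401282560341390

[21] T[21,11]:11*1900842429486+5917584964655=26826851689001 · T[21,12]:12*411016633391+1900842429486=6833042030178 · T[21,13]:13*61068660380+411016633391=1204909218331
[22] T[22,12]:12*6833042030178+26826851689001=108823356051137 · T[22,13]:13*1204909218331+6833042030178=22496861868481
[23] T[23,13]:13*22496861868481+108823356051137=401282560341390
Read S(23,13) = 401282560341390.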